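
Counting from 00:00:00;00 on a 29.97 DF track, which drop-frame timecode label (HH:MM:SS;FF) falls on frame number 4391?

00:02:26;15

Ten DF minutes hold 17982 frames, so frame 4391 lies in block 0 (frames 0–17981) with 4391 frames into that block.
The block's first minute is 1800 frames and the rest 1798 each; 4391 frames reaches minute 2, so 0 × 18 + 2 × 2 = 4 labels have been skipped so far.
Adding those back, label number 4391 + 4 = 4395 at 30 labels/s is 146 s + 15 f = 0 h 2 min 26 s frame 15, i.e. 00:02:26;15.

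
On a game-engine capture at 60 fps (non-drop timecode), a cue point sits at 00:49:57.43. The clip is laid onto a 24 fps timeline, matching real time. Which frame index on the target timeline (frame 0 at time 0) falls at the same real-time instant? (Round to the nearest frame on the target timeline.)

frame 71945

Source frame index: (0×3600 + 49×60 + 57) × 60 + 43 = 179863.
Real time: 179863 / (60) = 179863/60 s.
Target frame: (179863/60) × (24) = 359726/5 ≈ 71945.200 → 71945.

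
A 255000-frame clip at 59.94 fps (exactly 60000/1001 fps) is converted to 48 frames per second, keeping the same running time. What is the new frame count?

Target frames = source frames × (target rate / source rate) = 255000 × (48)/(60000/1001) = 255000 × 1001/1250 = 204204.

204204 frames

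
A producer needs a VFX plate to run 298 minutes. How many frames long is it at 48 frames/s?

298 min = 17880 s.
Frames = 17880 × 48 = 858240.

858240 frames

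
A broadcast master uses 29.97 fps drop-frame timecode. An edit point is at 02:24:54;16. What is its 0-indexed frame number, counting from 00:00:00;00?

Complete 10-minute blocks: 14, each 17982 frames → 251748.
Remaining 4 whole minutes in the current block: 1800 + 3 × 1798 = 7194 frames.
Within the current minute: 54 × 30 + 16 − 2 = 1634 (labels ;00/;01 skipped at this minute). Total = 251748 + 7194 + 1634 = 260576.

260576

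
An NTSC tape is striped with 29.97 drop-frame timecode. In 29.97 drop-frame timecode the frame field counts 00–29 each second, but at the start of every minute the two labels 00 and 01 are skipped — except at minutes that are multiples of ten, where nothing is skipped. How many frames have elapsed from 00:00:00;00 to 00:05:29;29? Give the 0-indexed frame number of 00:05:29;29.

As if non-drop at 30 labels/s: (0 × 3600 + 5 × 60 + 29) × 30 + 29 = 9899.
Minute boundaries passed: 5; those not divisible by 10: 5 − 0 = 5; dropped labels = 2 × 5 = 10.
Actual frame index = 9899 − 10 = 9889.

9889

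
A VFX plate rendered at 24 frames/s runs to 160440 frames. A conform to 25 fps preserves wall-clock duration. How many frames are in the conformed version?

167125 frames

Target frames = source frames × (target rate / source rate) = 160440 × (25)/(24) = 160440 × 25/24 = 167125.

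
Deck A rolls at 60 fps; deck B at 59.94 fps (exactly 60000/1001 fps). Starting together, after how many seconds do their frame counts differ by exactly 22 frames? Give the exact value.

11011/30 seconds

The gap grows by |60000/1001 − 60| = 60/1001 frames per second.
Time for a 22-frame gap: 22 ÷ (60/1001) = 11011/30 s.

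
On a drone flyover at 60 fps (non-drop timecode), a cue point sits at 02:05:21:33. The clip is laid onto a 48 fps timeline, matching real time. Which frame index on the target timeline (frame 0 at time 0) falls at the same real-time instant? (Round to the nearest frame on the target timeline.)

Source frame index: (2×3600 + 5×60 + 21) × 60 + 33 = 451293.
Real time: 451293 / (60) = 150431/20 s.
Target frame: (150431/20) × (48) = 1805172/5 ≈ 361034.400 → 361034.

frame 361034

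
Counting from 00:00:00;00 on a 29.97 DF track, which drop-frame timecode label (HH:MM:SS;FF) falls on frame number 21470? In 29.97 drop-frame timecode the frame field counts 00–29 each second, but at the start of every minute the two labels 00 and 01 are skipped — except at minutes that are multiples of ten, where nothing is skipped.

00:11:56;10

Each 10-minute DF block holds 10 × 60 × 30 − 9 × 2 = 17982 frames. 21470 ÷ 17982 → 1 full block, remainder 3488.
Within the partial block the first minute is 1800 frames and each further minute 1798, so 1 further minute boundary passed. Total skipped labels = 18 × 1 + 2 × 1 = 20.
Non-drop label index = 21470 + 20 = 21490; at 30 labels/s that is 00:11:56:10, i.e. DF 00:11:56;10.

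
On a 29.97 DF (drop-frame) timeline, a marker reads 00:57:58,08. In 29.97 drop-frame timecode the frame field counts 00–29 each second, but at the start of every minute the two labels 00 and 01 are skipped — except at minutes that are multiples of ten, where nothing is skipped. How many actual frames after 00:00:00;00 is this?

104244

Complete 10-minute blocks: 5, each 17982 frames → 89910.
Remaining 7 whole minutes in the current block: 1800 + 6 × 1798 = 12588 frames.
Within the current minute: 58 × 30 + 8 − 2 = 1746 (labels ;00/;01 skipped at this minute). Total = 89910 + 12588 + 1746 = 104244.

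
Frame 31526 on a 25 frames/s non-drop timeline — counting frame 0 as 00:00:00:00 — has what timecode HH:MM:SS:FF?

31526 ÷ 25 = 1261 full seconds, remainder 1 frame.
1261 s = 0 h 21 min 1 s.
Timecode: 00:21:01:01.

00:21:01:01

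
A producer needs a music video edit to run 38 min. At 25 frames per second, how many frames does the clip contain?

38 min = 2280 s.
Frames = 2280 × 25 = 57000.

57000 frames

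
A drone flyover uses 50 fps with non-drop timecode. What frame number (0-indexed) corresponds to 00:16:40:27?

Total seconds to the label: (0 × 3600 + 16 × 60 + 40) = 1000.
Frame index = 1000 × 50 + 27 = 50027.

50027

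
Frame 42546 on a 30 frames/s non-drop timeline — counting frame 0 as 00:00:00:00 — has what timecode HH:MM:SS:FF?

00:23:38:06

42546 ÷ 30 = 1418 full seconds, remainder 6 frames.
1418 s = 0 h 23 min 38 s.
Timecode: 00:23:38:06.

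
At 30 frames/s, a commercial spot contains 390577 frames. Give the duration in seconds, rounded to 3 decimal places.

Running time = 390577 × 1/30 = 390577/30 s ≈ 13019.233 s.

13019.233 seconds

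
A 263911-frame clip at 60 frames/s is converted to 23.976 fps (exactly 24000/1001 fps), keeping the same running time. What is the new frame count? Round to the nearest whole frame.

105459 frames

Frames at target rate = 263911 × (24000/1001) / (60) = 105564400/1001 ≈ 105458.941.
Nearest whole frame: 105459.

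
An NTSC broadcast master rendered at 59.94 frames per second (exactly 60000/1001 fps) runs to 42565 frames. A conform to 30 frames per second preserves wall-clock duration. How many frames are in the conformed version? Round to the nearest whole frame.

Frames at target rate = 42565 × (30) / (60000/1001) = 8521513/400 ≈ 21303.783.
Nearest whole frame: 21304.

21304 frames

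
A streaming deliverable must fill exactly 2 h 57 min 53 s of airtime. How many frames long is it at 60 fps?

2 h 57 min 53 s = 10673 s.
Frames = 10673 × 60 = 640380.

640380 frames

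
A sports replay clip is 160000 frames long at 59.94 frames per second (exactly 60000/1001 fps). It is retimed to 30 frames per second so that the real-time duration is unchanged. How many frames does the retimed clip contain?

Target frames = source frames × (target rate / source rate) = 160000 × (30)/(60000/1001) = 160000 × 1001/2000 = 80080.

80080 frames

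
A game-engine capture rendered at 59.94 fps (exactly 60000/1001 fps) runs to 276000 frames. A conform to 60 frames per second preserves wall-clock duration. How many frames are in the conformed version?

Target frames = source frames × (target rate / source rate) = 276000 × (60)/(60000/1001) = 276000 × 1001/1000 = 276276.

276276 frames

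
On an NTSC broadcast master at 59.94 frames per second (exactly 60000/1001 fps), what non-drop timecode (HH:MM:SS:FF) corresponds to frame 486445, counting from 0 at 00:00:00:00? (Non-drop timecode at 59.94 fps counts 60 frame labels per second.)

02:15:07:25

486445 ÷ 60 = 8107 full seconds, remainder 25 frames.
8107 s = 2 h 15 min 7 s.
Timecode: 02:15:07:25.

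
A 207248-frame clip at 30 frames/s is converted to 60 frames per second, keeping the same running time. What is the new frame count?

414496 frames

Frames at target rate = 207248 × (60) / (30) = 414496.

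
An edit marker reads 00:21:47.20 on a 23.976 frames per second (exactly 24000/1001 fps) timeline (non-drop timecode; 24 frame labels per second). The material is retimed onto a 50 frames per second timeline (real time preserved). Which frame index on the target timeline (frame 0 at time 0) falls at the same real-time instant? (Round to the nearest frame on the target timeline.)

frame 65457

Source frame index: (0×3600 + 21×60 + 47) × 24 + 20 = 31388.
Real time: 31388 / (24000/1001) = 7854847/6000 s.
Target frame: (7854847/6000) × (50) = 7854847/120 ≈ 65457.058 → 65457.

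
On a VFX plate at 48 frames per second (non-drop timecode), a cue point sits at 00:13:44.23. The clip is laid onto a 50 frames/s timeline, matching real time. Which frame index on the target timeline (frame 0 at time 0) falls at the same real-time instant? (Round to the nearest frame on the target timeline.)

Source frame index: (0×3600 + 13×60 + 44) × 48 + 23 = 39575.
Real time: 39575 / (48) = 39575/48 s.
Target frame: (39575/48) × (50) = 989375/24 ≈ 41223.958 → 41224.

frame 41224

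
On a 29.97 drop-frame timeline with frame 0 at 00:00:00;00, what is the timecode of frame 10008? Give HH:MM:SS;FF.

Each 10-minute DF block holds 10 × 60 × 30 − 9 × 2 = 17982 frames. 10008 ÷ 17982 → 0 full blocks, remainder 10008.
Within the partial block the first minute is 1800 frames and each further minute 1798, so 5 further minute boundaries passed. Total skipped labels = 18 × 0 + 2 × 5 = 10.
Non-drop label index = 10008 + 10 = 10018; at 30 labels/s that is 00:05:33:28, i.e. DF 00:05:33;28.

00:05:33;28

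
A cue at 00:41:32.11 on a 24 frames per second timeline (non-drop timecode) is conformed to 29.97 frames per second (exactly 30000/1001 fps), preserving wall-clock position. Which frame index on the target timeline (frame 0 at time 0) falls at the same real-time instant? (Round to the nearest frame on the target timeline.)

Source frame index: (0×3600 + 41×60 + 32) × 24 + 11 = 59819.
Real time: 59819 / (24) = 59819/24 s.
Target frame: (59819/24) × (30000/1001) = 74773750/1001 ≈ 74699.051 → 74699.

frame 74699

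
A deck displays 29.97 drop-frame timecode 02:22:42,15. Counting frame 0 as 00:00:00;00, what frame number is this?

256619

As if non-drop at 30 labels/s: (2 × 3600 + 22 × 60 + 42) × 30 + 15 = 256875.
Minute boundaries passed: 142; those not divisible by 10: 142 − 14 = 128; dropped labels = 2 × 128 = 256.
Actual frame index = 256875 − 256 = 256619.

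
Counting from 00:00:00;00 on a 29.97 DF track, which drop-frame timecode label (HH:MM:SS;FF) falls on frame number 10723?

00:05:57;23

Ten DF minutes hold 17982 frames, so frame 10723 lies in block 0 (frames 0–17981) with 10723 frames into that block.
The block's first minute is 1800 frames and the rest 1798 each; 10723 frames reaches minute 5, so 0 × 18 + 5 × 2 = 10 labels have been skipped so far.
Adding those back, label number 10723 + 10 = 10733 at 30 labels/s is 357 s + 23 f = 0 h 5 min 57 s frame 23, i.e. 00:05:57;23.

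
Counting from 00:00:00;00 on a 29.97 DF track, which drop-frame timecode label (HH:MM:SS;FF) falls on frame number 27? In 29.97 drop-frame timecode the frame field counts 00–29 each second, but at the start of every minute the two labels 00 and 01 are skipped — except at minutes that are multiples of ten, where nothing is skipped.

Each 10-minute DF block holds 10 × 60 × 30 − 9 × 2 = 17982 frames. 27 ÷ 17982 → 0 full blocks, remainder 27.
Within the partial block the first minute is 1800 frames and each further minute 1798, so 0 further minute boundaries passed. Total skipped labels = 18 × 0 + 2 × 0 = 0.
Non-drop label index = 27 + 0 = 27; at 30 labels/s that is 00:00:00:27, i.e. DF 00:00:00;27.

00:00:00;27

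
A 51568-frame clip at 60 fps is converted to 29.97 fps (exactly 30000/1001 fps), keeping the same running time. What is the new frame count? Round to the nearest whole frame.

25758 frames

Frames at target rate = 51568 × (30000/1001) / (60) = 2344000/91 ≈ 25758.242.
Nearest whole frame: 25758.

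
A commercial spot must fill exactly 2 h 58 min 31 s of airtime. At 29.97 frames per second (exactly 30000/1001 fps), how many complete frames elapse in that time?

2 h 58 min 31 s = 10711 s.
Frames = 10711 × 30000/1001 = 321330000/1001 ≈ 321008.9910.
Complete frames: 321008.

321008 frames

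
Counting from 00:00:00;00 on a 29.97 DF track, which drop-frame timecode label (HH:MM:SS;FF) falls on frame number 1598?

00:00:53;08

Each 10-minute DF block holds 10 × 60 × 30 − 9 × 2 = 17982 frames. 1598 ÷ 17982 → 0 full blocks, remainder 1598.
Within the partial block the first minute is 1800 frames and each further minute 1798, so 0 further minute boundaries passed. Total skipped labels = 18 × 0 + 2 × 0 = 0.
Non-drop label index = 1598 + 0 = 1598; at 30 labels/s that is 00:00:53:08, i.e. DF 00:00:53;08.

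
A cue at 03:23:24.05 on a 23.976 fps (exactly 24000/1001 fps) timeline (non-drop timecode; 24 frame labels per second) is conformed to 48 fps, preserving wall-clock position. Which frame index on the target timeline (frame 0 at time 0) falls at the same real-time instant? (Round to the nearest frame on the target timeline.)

Source frame index: (3×3600 + 23×60 + 24) × 24 + 5 = 292901.
Real time: 292901 / (24000/1001) = 293193901/24000 s.
Target frame: (293193901/24000) × (48) = 293193901/500 ≈ 586387.802 → 586388.

frame 586388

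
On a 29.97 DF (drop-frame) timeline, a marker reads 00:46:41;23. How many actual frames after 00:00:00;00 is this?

Complete 10-minute blocks: 4, each 17982 frames → 71928.
Remaining 6 whole minutes in the current block: 1800 + 5 × 1798 = 10790 frames.
Within the current minute: 41 × 30 + 23 − 2 = 1251 (labels ;00/;01 skipped at this minute). Total = 71928 + 10790 + 1251 = 83969.

83969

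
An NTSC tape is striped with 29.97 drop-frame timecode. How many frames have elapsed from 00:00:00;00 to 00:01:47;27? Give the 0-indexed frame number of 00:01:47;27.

As if non-drop at 30 labels/s: (0 × 3600 + 1 × 60 + 47) × 30 + 27 = 3237.
Minute boundaries passed: 1; those not divisible by 10: 1 − 0 = 1; dropped labels = 2 × 1 = 2.
Actual frame index = 3237 − 2 = 3235.

3235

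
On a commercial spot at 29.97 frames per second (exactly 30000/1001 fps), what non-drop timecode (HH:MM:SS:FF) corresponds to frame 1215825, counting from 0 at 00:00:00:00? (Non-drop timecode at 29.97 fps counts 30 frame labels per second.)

11:15:27:15

1215825 ÷ 30 = 40527 full seconds, remainder 15 frames.
40527 s = 11 h 15 min 27 s.
Timecode: 11:15:27:15.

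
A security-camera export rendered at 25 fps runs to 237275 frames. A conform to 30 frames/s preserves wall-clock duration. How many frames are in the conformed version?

Target frames = source frames × (target rate / source rate) = 237275 × (30)/(25) = 237275 × 6/5 = 284730.

284730 frames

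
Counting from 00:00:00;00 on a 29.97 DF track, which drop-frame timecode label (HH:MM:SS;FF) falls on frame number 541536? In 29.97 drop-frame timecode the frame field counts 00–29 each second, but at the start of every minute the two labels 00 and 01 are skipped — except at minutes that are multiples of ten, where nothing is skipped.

Each 10-minute DF block holds 10 × 60 × 30 − 9 × 2 = 17982 frames. 541536 ÷ 17982 → 30 full blocks, remainder 2076.
Within the partial block the first minute is 1800 frames and each further minute 1798, so 1 further minute boundary passed. Total skipped labels = 18 × 30 + 2 × 1 = 542.
Non-drop label index = 541536 + 542 = 542078; at 30 labels/s that is 05:01:09:08, i.e. DF 05:01:09;08.

05:01:09;08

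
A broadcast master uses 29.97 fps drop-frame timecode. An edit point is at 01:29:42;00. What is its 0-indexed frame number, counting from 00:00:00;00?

Complete 10-minute blocks: 8, each 17982 frames → 143856.
Remaining 9 whole minutes in the current block: 1800 + 8 × 1798 = 16184 frames.
Within the current minute: 42 × 30 + 0 − 2 = 1258 (labels ;00/;01 skipped at this minute). Total = 143856 + 16184 + 1258 = 161298.

161298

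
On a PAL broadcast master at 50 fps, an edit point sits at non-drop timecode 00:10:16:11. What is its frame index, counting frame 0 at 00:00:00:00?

Total seconds to the label: (0 × 3600 + 10 × 60 + 16) = 616.
Frame index = 616 × 50 + 11 = 30811.

30811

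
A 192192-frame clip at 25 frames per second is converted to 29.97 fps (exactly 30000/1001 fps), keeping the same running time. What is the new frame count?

Target frames = source frames × (target rate / source rate) = 192192 × (30000/1001)/(25) = 192192 × 1200/1001 = 230400.

230400 frames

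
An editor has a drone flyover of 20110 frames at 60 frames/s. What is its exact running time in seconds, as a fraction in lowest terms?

2011/6 seconds

Running time = 20110 ÷ (60) = 20110 × 1/60 = 2011/6 s.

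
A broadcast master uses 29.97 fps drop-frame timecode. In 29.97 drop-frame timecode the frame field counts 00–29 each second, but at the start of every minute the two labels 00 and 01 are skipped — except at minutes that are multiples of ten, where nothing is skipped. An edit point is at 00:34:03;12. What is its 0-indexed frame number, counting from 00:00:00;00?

61240

Complete 10-minute blocks: 3, each 17982 frames → 53946.
Remaining 4 whole minutes in the current block: 1800 + 3 × 1798 = 7194 frames.
Within the current minute: 3 × 30 + 12 − 2 = 100 (labels ;00/;01 skipped at this minute). Total = 53946 + 7194 + 100 = 61240.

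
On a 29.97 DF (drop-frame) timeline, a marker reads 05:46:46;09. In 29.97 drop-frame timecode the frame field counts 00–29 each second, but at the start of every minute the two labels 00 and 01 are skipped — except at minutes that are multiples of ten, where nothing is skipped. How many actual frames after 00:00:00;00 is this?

Complete 10-minute blocks: 34, each 17982 frames → 611388.
Remaining 6 whole minutes in the current block: 1800 + 5 × 1798 = 10790 frames.
Within the current minute: 46 × 30 + 9 − 2 = 1387 (labels ;00/;01 skipped at this minute). Total = 611388 + 10790 + 1387 = 623565.

623565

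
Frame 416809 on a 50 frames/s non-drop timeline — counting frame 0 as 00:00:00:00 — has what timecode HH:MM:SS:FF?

02:18:56:09

416809 ÷ 50 = 8336 full seconds, remainder 9 frames.
8336 s = 2 h 18 min 56 s.
Timecode: 02:18:56:09.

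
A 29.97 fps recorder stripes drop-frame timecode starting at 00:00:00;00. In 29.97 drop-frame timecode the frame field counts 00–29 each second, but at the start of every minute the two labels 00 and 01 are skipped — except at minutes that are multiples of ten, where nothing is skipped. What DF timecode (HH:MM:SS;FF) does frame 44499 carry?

00:24:44;23

Ten DF minutes hold 17982 frames, so frame 44499 lies in block 2 (frames 35964–53945) with 8535 frames into that block.
The block's first minute is 1800 frames and the rest 1798 each; 8535 frames reaches minute 4, so 2 × 18 + 4 × 2 = 44 labels have been skipped so far.
Adding those back, label number 44499 + 44 = 44543 at 30 labels/s is 1484 s + 23 f = 0 h 24 min 44 s frame 23, i.e. 00:24:44;23.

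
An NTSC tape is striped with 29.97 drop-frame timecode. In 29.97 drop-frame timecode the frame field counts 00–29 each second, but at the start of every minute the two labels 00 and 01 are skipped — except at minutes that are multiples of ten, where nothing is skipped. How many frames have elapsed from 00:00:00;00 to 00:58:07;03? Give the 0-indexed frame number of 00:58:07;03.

Complete 10-minute blocks: 5, each 17982 frames → 89910.
Remaining 8 whole minutes in the current block: 1800 + 7 × 1798 = 14386 frames.
Within the current minute: 7 × 30 + 3 − 2 = 211 (labels ;00/;01 skipped at this minute). Total = 89910 + 14386 + 211 = 104507.

104507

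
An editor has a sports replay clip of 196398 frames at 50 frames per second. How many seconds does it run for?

Running time = 196398 / (50) = 3927.96 s.

3927.96 seconds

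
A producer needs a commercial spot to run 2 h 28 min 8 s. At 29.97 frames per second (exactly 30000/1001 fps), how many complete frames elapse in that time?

2 h 28 min 8 s = 8888 s.
Frames = 8888 × 30000/1001 = 24240000/91 ≈ 266373.6264.
Complete frames: 266373.

266373 frames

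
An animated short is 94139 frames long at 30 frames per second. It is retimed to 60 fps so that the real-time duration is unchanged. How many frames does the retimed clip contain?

188278 frames

Target frames = source frames × (target rate / source rate) = 94139 × (60)/(30) = 94139 × 2 = 188278.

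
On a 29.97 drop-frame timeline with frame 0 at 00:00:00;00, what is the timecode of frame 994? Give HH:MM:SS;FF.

Ten DF minutes hold 17982 frames, so frame 994 lies in block 0 (frames 0–17981) with 994 frames into that block.
The block's first minute is 1800 frames and the rest 1798 each; 994 frames reaches minute 0, so 0 × 18 + 0 × 2 = 0 labels have been skipped so far.
Adding those back, label number 994 + 0 = 994 at 30 labels/s is 33 s + 4 f = 0 h 0 min 33 s frame 4, i.e. 00:00:33;04.

00:00:33;04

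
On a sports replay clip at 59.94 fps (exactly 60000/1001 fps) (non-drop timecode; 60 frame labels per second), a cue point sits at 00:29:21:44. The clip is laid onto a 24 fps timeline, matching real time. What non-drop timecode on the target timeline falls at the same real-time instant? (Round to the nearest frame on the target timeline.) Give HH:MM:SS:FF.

Source frame index: (0×3600 + 29×60 + 21) × 60 + 44 = 105704.
Real time: 105704 / (60000/1001) = 13226213/7500 s.
Target frame: (13226213/7500) × (24) = 26452426/625 ≈ 42323.882 → 42324.
At 24 labels/s: frame 42324 → 00:29:23:12.

00:29:23:12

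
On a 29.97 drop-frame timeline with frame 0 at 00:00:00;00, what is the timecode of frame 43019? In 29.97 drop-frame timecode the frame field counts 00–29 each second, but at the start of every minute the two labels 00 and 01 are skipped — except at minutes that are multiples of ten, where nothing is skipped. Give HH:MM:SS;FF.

Each 10-minute DF block holds 10 × 60 × 30 − 9 × 2 = 17982 frames. 43019 ÷ 17982 → 2 full blocks, remainder 7055.
Within the partial block the first minute is 1800 frames and each further minute 1798, so 3 further minute boundaries passed. Total skipped labels = 18 × 2 + 2 × 3 = 42.
Non-drop label index = 43019 + 42 = 43061; at 30 labels/s that is 00:23:55:11, i.e. DF 00:23:55;11.

00:23:55;11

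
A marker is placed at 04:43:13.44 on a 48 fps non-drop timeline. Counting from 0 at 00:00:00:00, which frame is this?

Total seconds to the label: (4 × 3600 + 43 × 60 + 13) = 16993.
Frame index = 16993 × 48 + 44 = 815708.

815708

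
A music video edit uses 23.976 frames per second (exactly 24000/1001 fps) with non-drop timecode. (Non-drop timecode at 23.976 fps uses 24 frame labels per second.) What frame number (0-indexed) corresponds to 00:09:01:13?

12997

Total seconds to the label: (0 × 3600 + 9 × 60 + 1) = 541.
Frame index = 541 × 24 + 13 = 12997.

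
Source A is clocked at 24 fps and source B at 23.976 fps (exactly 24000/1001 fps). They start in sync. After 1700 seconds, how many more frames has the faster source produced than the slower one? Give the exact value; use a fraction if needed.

A emits 24 × 1700 = 40800 frames; B emits 24000/1001 × 1700 = 40800000/1001.
Difference = 40800/1001 frames (≈ 40.7592); B is behind A.

40800/1001 frames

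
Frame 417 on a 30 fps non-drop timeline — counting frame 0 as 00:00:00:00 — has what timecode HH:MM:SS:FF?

417 ÷ 30 = 13 full seconds, remainder 27 frames.
13 s = 0 h 0 min 13 s.
Timecode: 00:00:13:27.

00:00:13:27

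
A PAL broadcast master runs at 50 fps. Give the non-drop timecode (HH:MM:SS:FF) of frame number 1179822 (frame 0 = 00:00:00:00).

1179822 ÷ 50 = 23596 full seconds, remainder 22 frames.
23596 s = 6 h 33 min 16 s.
Timecode: 06:33:16:22.

06:33:16:22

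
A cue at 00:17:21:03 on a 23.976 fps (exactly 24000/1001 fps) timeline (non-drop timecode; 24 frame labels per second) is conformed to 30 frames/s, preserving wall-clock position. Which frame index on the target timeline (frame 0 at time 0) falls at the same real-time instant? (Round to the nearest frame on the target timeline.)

frame 31265

Source frame index: (0×3600 + 17×60 + 21) × 24 + 3 = 24987.
Real time: 24987 / (24000/1001) = 8337329/8000 s.
Target frame: (8337329/8000) × (30) = 25011987/800 ≈ 31264.984 → 31265.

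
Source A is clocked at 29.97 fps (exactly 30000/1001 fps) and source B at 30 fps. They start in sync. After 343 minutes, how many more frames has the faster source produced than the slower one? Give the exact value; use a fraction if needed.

88200/143 frames

343 min = 20580 s.
A emits 30000/1001 × 20580 = 88200000/143 frames; B emits 30 × 20580 = 617400.
Difference = 88200/143 frames (≈ 616.7832); B is ahead of A.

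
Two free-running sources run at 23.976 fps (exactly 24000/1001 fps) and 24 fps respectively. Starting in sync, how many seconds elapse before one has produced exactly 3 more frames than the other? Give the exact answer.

The gap grows by |24 − 24000/1001| = 24/1001 frames per second.
Time for a 3-frame gap: 3 ÷ (24/1001) = 125.125 s.

125.125 seconds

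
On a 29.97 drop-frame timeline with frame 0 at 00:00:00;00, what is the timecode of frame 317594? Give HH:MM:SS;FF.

02:56:37;02

Each 10-minute DF block holds 10 × 60 × 30 − 9 × 2 = 17982 frames. 317594 ÷ 17982 → 17 full blocks, remainder 11900.
Within the partial block the first minute is 1800 frames and each further minute 1798, so 6 further minute boundaries passed. Total skipped labels = 18 × 17 + 2 × 6 = 318.
Non-drop label index = 317594 + 318 = 317912; at 30 labels/s that is 02:56:37:02, i.e. DF 02:56:37;02.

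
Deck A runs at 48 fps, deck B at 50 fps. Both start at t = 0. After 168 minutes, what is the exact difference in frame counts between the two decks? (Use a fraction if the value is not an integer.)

20160 frames

168 min = 10080 s.
A emits 48 × 10080 = 483840 frames; B emits 50 × 10080 = 504000.
Difference = 20160 frames; B is ahead of A.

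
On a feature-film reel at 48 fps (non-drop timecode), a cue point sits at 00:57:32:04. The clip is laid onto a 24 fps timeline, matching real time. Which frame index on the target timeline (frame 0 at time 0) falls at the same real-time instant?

frame 82850

Source frame index: (0×3600 + 57×60 + 32) × 48 + 4 = 165700.
Real time: 165700 / (48) = 41425/12 s.
Target frame: (41425/12) × (24) = 82850.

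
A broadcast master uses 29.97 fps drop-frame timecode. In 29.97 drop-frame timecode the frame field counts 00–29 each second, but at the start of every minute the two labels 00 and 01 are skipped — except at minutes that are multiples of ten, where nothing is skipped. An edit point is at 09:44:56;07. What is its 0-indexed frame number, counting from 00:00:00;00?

Complete 10-minute blocks: 58, each 17982 frames → 1042956.
Remaining 4 whole minutes in the current block: 1800 + 3 × 1798 = 7194 frames.
Within the current minute: 56 × 30 + 7 − 2 = 1685 (labels ;00/;01 skipped at this minute). Total = 1042956 + 7194 + 1685 = 1051835.

1051835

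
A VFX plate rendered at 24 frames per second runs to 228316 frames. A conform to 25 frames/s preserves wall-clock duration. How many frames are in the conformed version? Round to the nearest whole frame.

237829 frames

Frames at target rate = 228316 × (25) / (24) = 1426975/6 ≈ 237829.167.
Nearest whole frame: 237829.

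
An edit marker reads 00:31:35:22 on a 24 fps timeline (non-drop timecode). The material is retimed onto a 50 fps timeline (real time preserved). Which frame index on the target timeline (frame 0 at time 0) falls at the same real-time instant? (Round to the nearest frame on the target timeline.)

Source frame index: (0×3600 + 31×60 + 35) × 24 + 22 = 45502.
Real time: 45502 / (24) = 22751/12 s.
Target frame: (22751/12) × (50) = 568775/6 ≈ 94795.833 → 94796.

frame 94796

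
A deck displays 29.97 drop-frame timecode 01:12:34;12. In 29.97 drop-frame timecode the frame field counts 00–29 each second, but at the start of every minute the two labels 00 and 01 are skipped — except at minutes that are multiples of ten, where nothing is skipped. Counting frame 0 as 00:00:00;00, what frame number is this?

As if non-drop at 30 labels/s: (1 × 3600 + 12 × 60 + 34) × 30 + 12 = 130632.
Minute boundaries passed: 72; those not divisible by 10: 72 − 7 = 65; dropped labels = 2 × 65 = 130.
Actual frame index = 130632 − 130 = 130502.

130502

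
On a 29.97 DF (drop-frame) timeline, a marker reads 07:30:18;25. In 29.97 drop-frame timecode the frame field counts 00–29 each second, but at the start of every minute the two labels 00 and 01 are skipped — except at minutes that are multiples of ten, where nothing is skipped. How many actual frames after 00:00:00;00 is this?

809755

Complete 10-minute blocks: 45, each 17982 frames → 809190.
Remaining 0 whole minutes in the current block: 0 frames.
Within the current minute: 18 × 30 + 25 = 565. Total = 809190 + 0 + 565 = 809755.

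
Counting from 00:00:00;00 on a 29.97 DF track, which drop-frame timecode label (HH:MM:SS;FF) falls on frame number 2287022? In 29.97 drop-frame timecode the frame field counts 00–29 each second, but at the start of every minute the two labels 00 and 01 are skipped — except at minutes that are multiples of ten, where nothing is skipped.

21:11:50;10

Ten DF minutes hold 17982 frames, so frame 2287022 lies in block 127 (frames 2283714–2301695) with 3308 frames into that block.
The block's first minute is 1800 frames and the rest 1798 each; 3308 frames reaches minute 1, so 127 × 18 + 1 × 2 = 2288 labels have been skipped so far.
Adding those back, label number 2287022 + 2288 = 2289310 at 30 labels/s is 76310 s + 10 f = 21 h 11 min 50 s frame 10, i.e. 21:11:50;10.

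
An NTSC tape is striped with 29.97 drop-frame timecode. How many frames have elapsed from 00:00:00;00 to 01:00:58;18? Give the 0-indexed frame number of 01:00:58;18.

109650

As if non-drop at 30 labels/s: (1 × 3600 + 0 × 60 + 58) × 30 + 18 = 109758.
Minute boundaries passed: 60; those not divisible by 10: 60 − 6 = 54; dropped labels = 2 × 54 = 108.
Actual frame index = 109758 − 108 = 109650.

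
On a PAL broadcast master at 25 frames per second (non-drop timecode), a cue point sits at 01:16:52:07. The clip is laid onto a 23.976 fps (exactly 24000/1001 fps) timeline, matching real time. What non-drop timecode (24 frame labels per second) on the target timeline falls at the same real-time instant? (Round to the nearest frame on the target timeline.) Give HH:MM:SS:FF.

Source frame index: (1×3600 + 16×60 + 52) × 25 + 7 = 115307.
Real time: 115307 / (25) = 115307/25 s.
Target frame: (115307/25) × (24000/1001) = 110694720/1001 ≈ 110584.136 → 110584.
At 24 labels/s: frame 110584 → 01:16:47:16.

01:16:47:16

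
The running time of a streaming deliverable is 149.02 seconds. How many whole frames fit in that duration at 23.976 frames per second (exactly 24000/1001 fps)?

Frames = 149.02 × 24000/1001 = 3576480/1001 ≈ 3572.9071.
Complete frames: 3572.

3572 frames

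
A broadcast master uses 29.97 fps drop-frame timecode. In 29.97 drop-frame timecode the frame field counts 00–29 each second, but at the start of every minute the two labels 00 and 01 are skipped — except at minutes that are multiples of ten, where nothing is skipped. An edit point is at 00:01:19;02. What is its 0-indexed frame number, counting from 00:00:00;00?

2370

Complete 10-minute blocks: 0, each 17982 frames → 0.
Remaining 1 whole minute in the current block: 1800 + 0 × 1798 = 1800 frames.
Within the current minute: 19 × 30 + 2 − 2 = 570 (labels ;00/;01 skipped at this minute). Total = 0 + 1800 + 570 = 2370.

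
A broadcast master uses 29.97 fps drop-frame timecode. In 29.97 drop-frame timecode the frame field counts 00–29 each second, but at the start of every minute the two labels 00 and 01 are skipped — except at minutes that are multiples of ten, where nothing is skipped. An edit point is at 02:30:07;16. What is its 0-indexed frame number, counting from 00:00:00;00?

269956

As if non-drop at 30 labels/s: (2 × 3600 + 30 × 60 + 7) × 30 + 16 = 270226.
Minute boundaries passed: 150; those not divisible by 10: 150 − 15 = 135; dropped labels = 2 × 135 = 270.
Actual frame index = 270226 − 270 = 269956.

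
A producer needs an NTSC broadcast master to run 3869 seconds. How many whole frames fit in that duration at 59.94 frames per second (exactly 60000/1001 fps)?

Frames = 3869 × 60000/1001 = 232140000/1001 ≈ 231908.0919.
Complete frames: 231908.

231908 frames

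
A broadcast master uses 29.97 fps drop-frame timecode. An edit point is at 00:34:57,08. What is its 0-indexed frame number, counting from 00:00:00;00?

As if non-drop at 30 labels/s: (0 × 3600 + 34 × 60 + 57) × 30 + 8 = 62918.
Minute boundaries passed: 34; those not divisible by 10: 34 − 3 = 31; dropped labels = 2 × 31 = 62.
Actual frame index = 62918 − 62 = 62856.

62856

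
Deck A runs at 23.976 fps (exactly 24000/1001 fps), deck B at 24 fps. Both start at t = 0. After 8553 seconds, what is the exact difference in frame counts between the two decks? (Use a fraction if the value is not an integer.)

A emits 24000/1001 × 8553 = 205272000/1001 frames; B emits 24 × 8553 = 205272.
Difference = 205272/1001 frames (≈ 205.0669); B is ahead of A.

205272/1001 frames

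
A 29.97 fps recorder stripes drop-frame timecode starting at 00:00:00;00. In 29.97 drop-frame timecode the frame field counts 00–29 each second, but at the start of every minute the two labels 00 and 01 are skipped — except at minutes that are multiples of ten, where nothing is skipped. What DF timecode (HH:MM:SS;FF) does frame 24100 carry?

Ten DF minutes hold 17982 frames, so frame 24100 lies in block 1 (frames 17982–35963) with 6118 frames into that block.
The block's first minute is 1800 frames and the rest 1798 each; 6118 frames reaches minute 3, so 1 × 18 + 3 × 2 = 24 labels have been skipped so far.
Adding those back, label number 24100 + 24 = 24124 at 30 labels/s is 804 s + 4 f = 0 h 13 min 24 s frame 4, i.e. 00:13:24;04.

00:13:24;04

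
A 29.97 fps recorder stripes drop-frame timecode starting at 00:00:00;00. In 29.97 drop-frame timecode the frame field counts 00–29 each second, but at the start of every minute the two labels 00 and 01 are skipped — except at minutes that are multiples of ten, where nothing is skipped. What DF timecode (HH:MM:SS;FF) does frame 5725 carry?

00:03:11;01

Ten DF minutes hold 17982 frames, so frame 5725 lies in block 0 (frames 0–17981) with 5725 frames into that block.
The block's first minute is 1800 frames and the rest 1798 each; 5725 frames reaches minute 3, so 0 × 18 + 3 × 2 = 6 labels have been skipped so far.
Adding those back, label number 5725 + 6 = 5731 at 30 labels/s is 191 s + 1 f = 0 h 3 min 11 s frame 1, i.e. 00:03:11;01.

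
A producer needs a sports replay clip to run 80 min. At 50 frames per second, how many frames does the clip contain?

80 min = 4800 s.
Frames = 4800 × 50 = 240000.

240000 frames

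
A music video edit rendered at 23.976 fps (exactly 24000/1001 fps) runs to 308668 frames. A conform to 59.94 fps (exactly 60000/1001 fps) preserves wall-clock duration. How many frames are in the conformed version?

771670 frames

Target frames = source frames × (target rate / source rate) = 308668 × (60000/1001)/(24000/1001) = 308668 × 5/2 = 771670.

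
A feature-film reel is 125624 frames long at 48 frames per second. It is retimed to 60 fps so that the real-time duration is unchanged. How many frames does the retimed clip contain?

Frames at target rate = 125624 × (60) / (48) = 157030.

157030 frames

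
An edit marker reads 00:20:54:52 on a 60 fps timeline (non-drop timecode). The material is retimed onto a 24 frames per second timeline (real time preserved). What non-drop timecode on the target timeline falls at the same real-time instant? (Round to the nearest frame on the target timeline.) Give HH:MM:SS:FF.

Source frame index: (0×3600 + 20×60 + 54) × 60 + 52 = 75292.
Real time: 75292 / (60) = 18823/15 s.
Target frame: (18823/15) × (24) = 150584/5 ≈ 30116.800 → 30117.
At 24 labels/s: frame 30117 → 00:20:54:21.

00:20:54:21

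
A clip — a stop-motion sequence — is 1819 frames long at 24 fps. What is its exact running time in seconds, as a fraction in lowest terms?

1819/24 seconds

Running time = 1819 ÷ (24) = 1819 × 1/24 = 1819/24 s.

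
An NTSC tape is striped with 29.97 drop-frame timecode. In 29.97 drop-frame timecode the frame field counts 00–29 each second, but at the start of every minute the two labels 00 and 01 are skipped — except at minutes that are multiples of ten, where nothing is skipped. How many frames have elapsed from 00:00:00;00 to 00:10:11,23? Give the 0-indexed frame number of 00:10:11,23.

18335

As if non-drop at 30 labels/s: (0 × 3600 + 10 × 60 + 11) × 30 + 23 = 18353.
Minute boundaries passed: 10; those not divisible by 10: 10 − 1 = 9; dropped labels = 2 × 9 = 18.
Actual frame index = 18353 − 18 = 18335.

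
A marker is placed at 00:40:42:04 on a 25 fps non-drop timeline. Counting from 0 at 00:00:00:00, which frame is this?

Total seconds to the label: (0 × 3600 + 40 × 60 + 42) = 2442.
Frame index = 2442 × 25 + 4 = 61054.

frame 61054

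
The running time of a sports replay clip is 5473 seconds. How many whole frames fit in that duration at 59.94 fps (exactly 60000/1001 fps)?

328051 frames

Frames = 5473 × 60000/1001 = 25260000/77 ≈ 328051.9481.
Complete frames: 328051.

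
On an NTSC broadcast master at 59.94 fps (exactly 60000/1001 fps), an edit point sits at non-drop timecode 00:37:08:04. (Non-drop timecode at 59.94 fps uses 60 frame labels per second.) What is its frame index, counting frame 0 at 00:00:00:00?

Total seconds to the label: (0 × 3600 + 37 × 60 + 8) = 2228.
Frame index = 2228 × 60 + 4 = 133684.

frame 133684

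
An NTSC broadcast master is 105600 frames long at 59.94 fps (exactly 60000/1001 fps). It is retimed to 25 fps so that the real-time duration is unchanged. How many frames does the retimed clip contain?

Target frames = source frames × (target rate / source rate) = 105600 × (25)/(60000/1001) = 105600 × 1001/2400 = 44044.

44044 frames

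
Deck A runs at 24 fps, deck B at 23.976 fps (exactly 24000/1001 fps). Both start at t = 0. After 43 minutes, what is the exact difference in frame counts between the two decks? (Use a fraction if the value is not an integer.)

43 min = 2580 s.
A emits 24 × 2580 = 61920 frames; B emits 24000/1001 × 2580 = 61920000/1001.
Difference = 61920/1001 frames (≈ 61.8581); B is behind A.

61920/1001 frames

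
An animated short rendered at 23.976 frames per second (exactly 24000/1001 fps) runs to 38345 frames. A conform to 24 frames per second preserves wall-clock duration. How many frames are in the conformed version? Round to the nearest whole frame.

38383 frames

Frames at target rate = 38345 × (24) / (24000/1001) = 7676669/200 ≈ 38383.345.
Nearest whole frame: 38383.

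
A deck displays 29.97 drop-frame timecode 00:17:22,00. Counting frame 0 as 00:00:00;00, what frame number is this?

31228

Complete 10-minute blocks: 1, each 17982 frames → 17982.
Remaining 7 whole minutes in the current block: 1800 + 6 × 1798 = 12588 frames.
Within the current minute: 22 × 30 + 0 − 2 = 658 (labels ;00/;01 skipped at this minute). Total = 17982 + 12588 + 658 = 31228.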